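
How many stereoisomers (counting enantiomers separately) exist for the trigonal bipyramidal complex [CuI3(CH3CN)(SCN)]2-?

4

In a trigonal bipyramid the two axial positions differ from the three equatorial ones.
Systematic placement gives 4 geometric isomers: CH3CN axial, SCN equatorial; CH3CN axial, SCN axial; CH3CN equatorial, SCN equatorial; CH3CN equatorial, SCN axial.
Each arrangement has an internal mirror plane or centre of symmetry, so none is chiral.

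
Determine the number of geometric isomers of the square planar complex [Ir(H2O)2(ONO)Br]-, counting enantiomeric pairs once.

2

In a square planar complex each vertex has one trans partner and two cis neighbours.
The distinct arrangements are (2 in all): H2O cis; H2O trans.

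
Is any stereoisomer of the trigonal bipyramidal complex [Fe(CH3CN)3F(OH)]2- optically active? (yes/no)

no

There are 4 geometric isomers: F equatorial, OH equatorial; F axial, OH equatorial; F equatorial, OH axial; F axial, OH axial.
Each arrangement has an internal mirror plane or centre of symmetry, so none is chiral.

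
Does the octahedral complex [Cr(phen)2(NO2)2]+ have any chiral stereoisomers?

The six octahedral sites form three mutually perpendicular trans pairs.
Each phen is bidentate and must span two cis positions.
Systematic placement gives 2 geometric isomers: NO2 trans; NO2 cis (chiral).
One of these lacks any improper symmetry element and so occurs as an enantiomeric pair, giving 2 + 1 = 3 stereoisomers in total.

yes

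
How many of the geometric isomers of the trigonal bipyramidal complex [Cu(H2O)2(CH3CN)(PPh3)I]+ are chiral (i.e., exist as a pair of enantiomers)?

Placing the ligands in turn and identifying arrangements related by rotation or reflection leaves 7 distinct geometric isomers.
Of these, 3 lack any improper symmetry element and so occur as enantiomeric pairs, giving 7 + 3 = 10 stereoisomers in total.

3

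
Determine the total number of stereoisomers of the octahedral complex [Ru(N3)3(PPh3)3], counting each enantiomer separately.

The six octahedral sites form three mutually perpendicular trans pairs.
There are 2 geometric isomers: N3 mer; N3 fac.
Each arrangement has an internal mirror plane or centre of symmetry, so none is chiral.

2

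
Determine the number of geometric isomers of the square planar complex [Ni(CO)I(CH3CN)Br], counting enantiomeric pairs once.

A square has two trans pairs of vertices; adjacent vertices are cis.
Working through the distinct placements yields 3 geometric isomers: (Br/CO trans, CH3CN/I trans); (Br/I trans, CH3CN/CO trans); (Br/CH3CN trans, CO/I trans).

3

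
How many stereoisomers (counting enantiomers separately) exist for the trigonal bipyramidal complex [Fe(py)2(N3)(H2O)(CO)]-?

10

A trigonal bipyramid has two axial and three equatorial sites, which are chemically inequivalent.
Placing the ligands in turn and identifying arrangements related by rotation or reflection leaves 7 distinct geometric isomers.
Of these, 3 lack any improper symmetry element and so occur as enantiomeric pairs, giving 7 + 3 = 10 stereoisomers in total.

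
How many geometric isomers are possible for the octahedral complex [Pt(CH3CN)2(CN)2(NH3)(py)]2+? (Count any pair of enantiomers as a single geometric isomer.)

6

An octahedron has six vertices in three trans pairs; every non-trans pair is cis.
Systematic placement gives 6 geometric isomers: CH3CN trans, CN trans; CH3CN trans, CN cis; CH3CN cis, CN cis (3 arrangements, 2 chiral); CH3CN cis, CN trans.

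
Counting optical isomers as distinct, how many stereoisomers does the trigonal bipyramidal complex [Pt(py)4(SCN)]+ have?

2

A trigonal bipyramid has two axial and three equatorial sites, which are chemically inequivalent.
Working through the distinct placements yields 2 geometric isomers: SCN axial; SCN equatorial.
Each arrangement has an internal mirror plane or centre of symmetry, so none is chiral.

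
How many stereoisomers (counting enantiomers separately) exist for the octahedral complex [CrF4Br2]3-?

In an octahedral complex each vertex has one trans partner and four cis neighbours.
Working through the distinct placements yields 2 geometric isomers: Br trans; Br cis.
Each arrangement has an internal mirror plane or centre of symmetry, so none is chiral.

2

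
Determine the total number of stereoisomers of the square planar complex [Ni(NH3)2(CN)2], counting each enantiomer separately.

2

Working through the distinct placements yields 2 geometric isomers: NH3 cis; NH3 trans.
Each arrangement has an internal mirror plane or centre of symmetry, so none is chiral.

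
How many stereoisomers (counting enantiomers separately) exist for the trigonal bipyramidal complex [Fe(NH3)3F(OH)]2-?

In a trigonal bipyramid the two axial positions differ from the three equatorial ones.
There are 4 geometric isomers: F axial, OH equatorial; F axial, OH axial; F equatorial, OH equatorial; F equatorial, OH axial.
Each arrangement has an internal mirror plane or centre of symmetry, so none is chiral.

4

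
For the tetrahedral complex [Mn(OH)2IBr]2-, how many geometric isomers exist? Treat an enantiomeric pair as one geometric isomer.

1

All four vertices of a tetrahedron are equivalent and mutually adjacent, so cis/trans isomerism cannot arise.
Only one geometric arrangement is possible.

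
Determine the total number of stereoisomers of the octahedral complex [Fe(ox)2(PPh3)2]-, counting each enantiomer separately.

The six octahedral sites form three mutually perpendicular trans pairs.
Each ox is bidentate and must span two cis positions.
There are 2 geometric isomers: PPh3 trans; PPh3 cis (chiral).
One of these lacks any improper symmetry element and so occurs as an enantiomeric pair, giving 2 + 1 = 3 stereoisomers in total.

3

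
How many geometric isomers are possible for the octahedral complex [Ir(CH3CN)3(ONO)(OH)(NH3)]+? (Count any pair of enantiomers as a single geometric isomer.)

4

In an octahedral complex each vertex has one trans partner and four cis neighbours.
There are 4 geometric isomers: CH3CN mer (3 arrangements); CH3CN fac (chiral).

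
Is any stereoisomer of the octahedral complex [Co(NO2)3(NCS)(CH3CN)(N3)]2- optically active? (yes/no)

yes

An octahedron has six vertices in three trans pairs; every non-trans pair is cis.
Working through the distinct placements yields 4 geometric isomers: NO2 mer (3 arrangements); NO2 fac (chiral).
One of these lacks any improper symmetry element and so occurs as an enantiomeric pair, giving 4 + 1 = 5 stereoisomers in total.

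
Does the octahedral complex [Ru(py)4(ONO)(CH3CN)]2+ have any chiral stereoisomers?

no

An octahedron has six vertices in three trans pairs; every non-trans pair is cis.
There are 2 geometric isomers: ONO and CH3CN mutually trans; ONO and CH3CN mutually cis.
Each arrangement has an internal mirror plane or centre of symmetry, so none is chiral.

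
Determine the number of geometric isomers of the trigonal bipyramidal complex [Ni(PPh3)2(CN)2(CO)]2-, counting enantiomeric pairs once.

Exhaustive case analysis gives 5 geometric isomers.

5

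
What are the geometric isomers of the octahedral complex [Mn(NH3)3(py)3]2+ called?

fac and mer

An octahedron has six vertices in three trans pairs; every non-trans pair is cis.
Working through the distinct placements yields 2 geometric isomers: NH3 mer; NH3 fac.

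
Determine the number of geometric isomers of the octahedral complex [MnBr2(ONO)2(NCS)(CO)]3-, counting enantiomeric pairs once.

The six octahedral sites form three mutually perpendicular trans pairs.
The distinct arrangements are (6 in all): Br trans, ONO trans; Br trans, ONO cis; Br cis, ONO trans; Br cis, ONO cis (3 arrangements, 2 chiral).

6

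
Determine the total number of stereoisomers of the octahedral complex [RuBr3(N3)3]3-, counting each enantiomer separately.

In an octahedral complex each vertex has one trans partner and four cis neighbours.
Working through the distinct placements yields 2 geometric isomers: Br mer; Br fac.
Each arrangement has an internal mirror plane or centre of symmetry, so none is chiral.

2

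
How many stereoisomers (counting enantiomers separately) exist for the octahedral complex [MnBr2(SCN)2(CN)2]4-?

In an octahedral complex each vertex has one trans partner and four cis neighbours.
There are 5 geometric isomers: Br trans, SCN trans, CN trans; Br trans, SCN cis, CN cis; Br cis, SCN trans, CN cis; Br cis, SCN cis, CN cis (chiral); Br cis, SCN cis, CN trans.
One of these lacks any improper symmetry element and so occurs as an enantiomeric pair, giving 5 + 1 = 6 stereoisomers in total.

6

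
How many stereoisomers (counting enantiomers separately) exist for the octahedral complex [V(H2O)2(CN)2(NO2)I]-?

8

Working through the distinct placements yields 6 geometric isomers: H2O trans, CN trans; H2O cis, CN trans; H2O cis, CN cis (3 arrangements, 2 chiral); H2O trans, CN cis.
Of these, 2 lack any improper symmetry element and so occur as enantiomeric pairs, giving 6 + 2 = 8 stereoisomers in total.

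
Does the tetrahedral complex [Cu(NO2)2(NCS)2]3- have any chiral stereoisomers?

All four vertices of a tetrahedron are equivalent and mutually adjacent, so cis/trans isomerism cannot arise.
Only one geometric arrangement is possible.

no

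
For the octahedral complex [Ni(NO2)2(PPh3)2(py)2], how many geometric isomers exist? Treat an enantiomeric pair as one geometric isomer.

5

An octahedron has six vertices in three trans pairs; every non-trans pair is cis.
Working through the distinct placements yields 5 geometric isomers: NO2 trans, PPh3 trans, py trans; NO2 trans, PPh3 cis, py cis; NO2 cis, PPh3 cis, py trans; NO2 cis, PPh3 cis, py cis (chiral); NO2 cis, PPh3 trans, py cis.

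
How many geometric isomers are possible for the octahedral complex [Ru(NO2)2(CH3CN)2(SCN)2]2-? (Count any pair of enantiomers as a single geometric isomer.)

An octahedron has six vertices in three trans pairs; every non-trans pair is cis.
There are 5 geometric isomers: NO2 trans, CH3CN trans, SCN trans; NO2 cis, CH3CN trans, SCN cis; NO2 cis, CH3CN cis, SCN trans; NO2 cis, CH3CN cis, SCN cis (chiral); NO2 trans, CH3CN cis, SCN cis.

5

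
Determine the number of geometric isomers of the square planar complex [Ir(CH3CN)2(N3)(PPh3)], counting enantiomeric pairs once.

In a square planar complex each vertex has one trans partner and two cis neighbours.
There are 2 geometric isomers: CH3CN cis; CH3CN trans.

2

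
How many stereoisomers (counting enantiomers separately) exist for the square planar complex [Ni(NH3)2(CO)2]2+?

In a square planar complex each vertex has one trans partner and two cis neighbours.
Systematic placement gives 2 geometric isomers: NH3 cis; NH3 trans.
Each arrangement has an internal mirror plane or centre of symmetry, so none is chiral.

2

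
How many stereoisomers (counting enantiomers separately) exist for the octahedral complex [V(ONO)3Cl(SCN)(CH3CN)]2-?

5

In an octahedral complex each vertex has one trans partner and four cis neighbours.
Working through the distinct placements yields 4 geometric isomers: ONO mer (3 arrangements); ONO fac (chiral).
One of these lacks any improper symmetry element and so occurs as an enantiomeric pair, giving 4 + 1 = 5 stereoisomers in total.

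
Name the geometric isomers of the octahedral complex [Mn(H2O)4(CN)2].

In an octahedral complex each vertex has one trans partner and four cis neighbours.
Working through the distinct placements yields 2 geometric isomers: CN trans; CN cis.

cis and trans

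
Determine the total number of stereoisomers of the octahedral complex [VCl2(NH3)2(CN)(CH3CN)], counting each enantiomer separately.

In an octahedral complex each vertex has one trans partner and four cis neighbours.
There are 6 geometric isomers: Cl trans, NH3 trans; Cl cis, NH3 cis (3 arrangements, 2 chiral); Cl cis, NH3 trans; Cl trans, NH3 cis.
Of these, 2 lack any improper symmetry element and so occur as enantiomeric pairs, giving 6 + 2 = 8 stereoisomers in total.

8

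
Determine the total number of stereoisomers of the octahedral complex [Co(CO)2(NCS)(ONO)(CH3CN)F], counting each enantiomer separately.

An octahedron has six vertices in three trans pairs; every non-trans pair is cis.
Exhaustive case analysis gives 9 geometric isomers.
Of these, 6 lack any improper symmetry element and so occur as enantiomeric pairs, giving 9 + 6 = 15 stereoisomers in total.

15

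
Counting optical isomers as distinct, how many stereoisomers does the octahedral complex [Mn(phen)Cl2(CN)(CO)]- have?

The six octahedral sites form three mutually perpendicular trans pairs.
Each phen is bidentate and must span two cis positions.
There are 4 geometric isomers: Cl cis (3 arrangements, 2 chiral); Cl trans.
Of these, 2 lack any improper symmetry element and so occur as enantiomeric pairs, giving 4 + 2 = 6 stereoisomers in total.

6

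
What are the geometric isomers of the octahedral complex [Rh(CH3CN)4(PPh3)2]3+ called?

cis and trans

In an octahedral complex each vertex has one trans partner and four cis neighbours.
The distinct arrangements are (2 in all): PPh3 trans; PPh3 cis.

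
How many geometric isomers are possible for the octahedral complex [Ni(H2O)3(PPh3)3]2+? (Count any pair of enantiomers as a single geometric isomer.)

Working through the distinct placements yields 2 geometric isomers: H2O mer; H2O fac.

2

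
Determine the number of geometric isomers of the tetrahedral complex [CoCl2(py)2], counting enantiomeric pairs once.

All four vertices of a tetrahedron are equivalent and mutually adjacent, so cis/trans isomerism cannot arise.
Only one geometric arrangement is possible.

1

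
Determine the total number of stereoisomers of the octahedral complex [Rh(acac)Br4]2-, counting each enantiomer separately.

The six octahedral sites form three mutually perpendicular trans pairs.
Each acac is bidentate and must span two cis positions.
Only one geometric arrangement is possible.

1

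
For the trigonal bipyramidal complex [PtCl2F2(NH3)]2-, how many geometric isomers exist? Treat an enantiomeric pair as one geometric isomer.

Exhaustive case analysis gives 5 geometric isomers.

5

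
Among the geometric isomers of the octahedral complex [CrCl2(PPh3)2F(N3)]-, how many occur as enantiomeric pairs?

2

In an octahedral complex each vertex has one trans partner and four cis neighbours.
Systematic placement gives 6 geometric isomers: Cl trans, PPh3 trans; Cl trans, PPh3 cis; Cl cis, PPh3 trans; Cl cis, PPh3 cis (3 arrangements, 2 chiral).
Of these, 2 lack any improper symmetry element and so occur as enantiomeric pairs, giving 6 + 2 = 8 stereoisomers in total.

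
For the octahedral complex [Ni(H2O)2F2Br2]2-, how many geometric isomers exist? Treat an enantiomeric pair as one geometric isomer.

The six octahedral sites form three mutually perpendicular trans pairs.
The distinct arrangements are (5 in all): H2O trans, F trans, Br trans; H2O cis, F cis, Br trans; H2O trans, F cis, Br cis; H2O cis, F cis, Br cis (chiral); H2O cis, F trans, Br cis.

5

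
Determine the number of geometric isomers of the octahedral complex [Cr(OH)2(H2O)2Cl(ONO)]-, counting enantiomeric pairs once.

The six octahedral sites form three mutually perpendicular trans pairs.
Systematic placement gives 6 geometric isomers: OH cis, H2O cis (3 arrangements, 2 chiral); OH trans, H2O cis; OH cis, H2O trans; OH trans, H2O trans.

6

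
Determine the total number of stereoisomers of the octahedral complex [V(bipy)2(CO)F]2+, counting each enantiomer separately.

3

The six octahedral sites form three mutually perpendicular trans pairs.
Each bipy is bidentate and must span two cis positions.
Working through the distinct placements yields 2 geometric isomers: CO and F mutually trans; CO and F mutually cis (chiral).
One of these lacks any improper symmetry element and so occurs as an enantiomeric pair, giving 2 + 1 = 3 stereoisomers in total.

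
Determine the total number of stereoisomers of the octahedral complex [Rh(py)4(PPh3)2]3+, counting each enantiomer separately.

2

In an octahedral complex each vertex has one trans partner and four cis neighbours.
There are 2 geometric isomers: PPh3 trans; PPh3 cis.
Each arrangement has an internal mirror plane or centre of symmetry, so none is chiral.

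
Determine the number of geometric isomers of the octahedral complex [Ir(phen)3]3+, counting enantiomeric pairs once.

1

In an octahedral complex each vertex has one trans partner and four cis neighbours.
Each phen is bidentate and must span two cis positions.
Only one geometric arrangement is possible; it has no improper symmetry element, so it exists as a pair of enantiomers (2 stereoisomers).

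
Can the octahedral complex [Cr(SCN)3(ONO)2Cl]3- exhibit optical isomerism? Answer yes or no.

no

Working through the distinct placements yields 3 geometric isomers: SCN mer, ONO cis; SCN mer, ONO trans; SCN fac, ONO cis.
Each arrangement has an internal mirror plane or centre of symmetry, so none is chiral.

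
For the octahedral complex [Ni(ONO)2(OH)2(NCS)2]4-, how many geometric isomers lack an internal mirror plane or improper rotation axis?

1

In an octahedral complex each vertex has one trans partner and four cis neighbours.
There are 5 geometric isomers: ONO trans, OH trans, NCS trans; ONO cis, OH cis, NCS trans; ONO trans, OH cis, NCS cis; ONO cis, OH cis, NCS cis (chiral); ONO cis, OH trans, NCS cis.
One of these lacks any improper symmetry element and so occurs as an enantiomeric pair, giving 5 + 1 = 6 stereoisomers in total.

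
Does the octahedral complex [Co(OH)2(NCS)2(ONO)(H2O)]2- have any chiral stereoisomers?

An octahedron has six vertices in three trans pairs; every non-trans pair is cis.
There are 6 geometric isomers: OH cis, NCS cis (3 arrangements, 2 chiral); OH trans, NCS cis; OH cis, NCS trans; OH trans, NCS trans.
Of these, 2 lack any improper symmetry element and so occur as enantiomeric pairs, giving 6 + 2 = 8 stereoisomers in total.

yes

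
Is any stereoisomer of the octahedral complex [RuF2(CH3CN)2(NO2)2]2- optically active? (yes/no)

The six octahedral sites form three mutually perpendicular trans pairs.
The distinct arrangements are (5 in all): F trans, CH3CN trans, NO2 trans; F cis, CH3CN trans, NO2 cis; F cis, CH3CN cis, NO2 trans; F cis, CH3CN cis, NO2 cis (chiral); F trans, CH3CN cis, NO2 cis.
One of these lacks any improper symmetry element and so occurs as an enantiomeric pair, giving 5 + 1 = 6 stereoisomers in total.

yes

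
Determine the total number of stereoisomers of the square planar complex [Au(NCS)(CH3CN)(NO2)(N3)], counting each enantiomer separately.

3

In a square planar complex each vertex has one trans partner and two cis neighbours.
There are 3 geometric isomers: (CH3CN/NCS trans, N3/NO2 trans); (CH3CN/NO2 trans, N3/NCS trans); (CH3CN/N3 trans, NCS/NO2 trans).
Each arrangement has an internal mirror plane or centre of symmetry, so none is chiral.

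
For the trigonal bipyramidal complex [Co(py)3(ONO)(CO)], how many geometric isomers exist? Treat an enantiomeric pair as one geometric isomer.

4

A trigonal bipyramid has two axial and three equatorial sites, which are chemically inequivalent.
Systematic placement gives 4 geometric isomers: ONO axial, CO axial; ONO equatorial, CO axial; ONO axial, CO equatorial; ONO equatorial, CO equatorial.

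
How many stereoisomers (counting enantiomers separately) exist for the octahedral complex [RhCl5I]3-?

In an octahedral complex each vertex has one trans partner and four cis neighbours.
Only one geometric arrangement is possible.

1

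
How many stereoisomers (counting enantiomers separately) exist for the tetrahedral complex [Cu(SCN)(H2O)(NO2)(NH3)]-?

2

Only one geometric arrangement is possible; it has no improper symmetry element, so it exists as a pair of enantiomers (2 stereoisomers).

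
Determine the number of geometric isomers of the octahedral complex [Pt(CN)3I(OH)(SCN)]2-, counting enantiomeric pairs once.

4

Working through the distinct placements yields 4 geometric isomers: CN mer (3 arrangements); CN fac (chiral).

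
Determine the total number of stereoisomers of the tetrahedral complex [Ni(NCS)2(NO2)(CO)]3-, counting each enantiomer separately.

In a tetrahedral complex all four positions are equivalent and every pair of ligands is adjacent — there is no cis/trans distinction.
Only one geometric arrangement is possible.

1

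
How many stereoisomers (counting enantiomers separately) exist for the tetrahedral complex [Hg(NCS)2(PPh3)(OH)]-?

1

All four vertices of a tetrahedron are equivalent and mutually adjacent, so cis/trans isomerism cannot arise.
Only one geometric arrangement is possible.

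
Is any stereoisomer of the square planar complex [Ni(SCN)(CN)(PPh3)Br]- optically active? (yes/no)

no

In a square planar complex each vertex has one trans partner and two cis neighbours.
Working through the distinct placements yields 3 geometric isomers: (Br/PPh3 trans, CN/SCN trans); (Br/SCN trans, CN/PPh3 trans); (Br/CN trans, PPh3/SCN trans).
Each arrangement has an internal mirror plane or centre of symmetry, so none is chiral.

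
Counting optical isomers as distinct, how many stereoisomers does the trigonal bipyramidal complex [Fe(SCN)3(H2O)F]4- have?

In a trigonal bipyramid the two axial positions differ from the three equatorial ones.
The distinct arrangements are (4 in all): H2O axial, F axial; H2O equatorial, F axial; H2O axial, F equatorial; H2O equatorial, F equatorial.
Each arrangement has an internal mirror plane or centre of symmetry, so none is chiral.

4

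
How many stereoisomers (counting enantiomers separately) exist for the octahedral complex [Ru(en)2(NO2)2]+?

3

Each en is bidentate and must span two cis positions.
Systematic placement gives 2 geometric isomers: NO2 trans; NO2 cis (chiral).
One of these lacks any improper symmetry element and so occurs as an enantiomeric pair, giving 2 + 1 = 3 stereoisomers in total.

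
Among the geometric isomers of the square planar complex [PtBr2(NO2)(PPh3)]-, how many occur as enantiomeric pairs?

In a square planar complex each vertex has one trans partner and two cis neighbours.
The distinct arrangements are (2 in all): Br cis; Br trans.
Each arrangement has an internal mirror plane or centre of symmetry, so none is chiral.

0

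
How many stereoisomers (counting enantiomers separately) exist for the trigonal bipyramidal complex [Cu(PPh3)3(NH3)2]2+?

A trigonal bipyramid has two axial and three equatorial sites, which are chemically inequivalent.
There are 3 geometric isomers: NH3 both axial; NH3 one axial, one equatorial; NH3 both equatorial.
Each arrangement has an internal mirror plane or centre of symmetry, so none is chiral.

3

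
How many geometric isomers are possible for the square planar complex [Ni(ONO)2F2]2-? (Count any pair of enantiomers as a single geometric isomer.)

2

In a square planar complex each vertex has one trans partner and two cis neighbours.
There are 2 geometric isomers: ONO cis; ONO trans.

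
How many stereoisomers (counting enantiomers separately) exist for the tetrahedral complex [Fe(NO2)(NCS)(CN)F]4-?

In a tetrahedral complex all four positions are equivalent and every pair of ligands is adjacent — there is no cis/trans distinction.
Only one geometric arrangement is possible; it has no improper symmetry element, so it exists as a pair of enantiomers (2 stereoisomers).

2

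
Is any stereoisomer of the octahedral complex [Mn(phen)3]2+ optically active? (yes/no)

yes

An octahedron has six vertices in three trans pairs; every non-trans pair is cis.
Each phen is bidentate and must span two cis positions.
Only one geometric arrangement is possible; it has no improper symmetry element, so it exists as a pair of enantiomers (2 stereoisomers).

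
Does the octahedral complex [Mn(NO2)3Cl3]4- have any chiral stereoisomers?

An octahedron has six vertices in three trans pairs; every non-trans pair is cis.
There are 2 geometric isomers: NO2 mer; NO2 fac.
Each arrangement has an internal mirror plane or centre of symmetry, so none is chiral.

no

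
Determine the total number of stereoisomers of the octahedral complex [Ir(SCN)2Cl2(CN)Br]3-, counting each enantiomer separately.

8

The distinct arrangements are (6 in all): SCN trans, Cl trans; SCN cis, Cl cis (3 arrangements, 2 chiral); SCN trans, Cl cis; SCN cis, Cl trans.
Of these, 2 lack any improper symmetry element and so occur as enantiomeric pairs, giving 6 + 2 = 8 stereoisomers in total.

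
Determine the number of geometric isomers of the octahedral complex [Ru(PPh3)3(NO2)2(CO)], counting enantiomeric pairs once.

An octahedron has six vertices in three trans pairs; every non-trans pair is cis.
There are 3 geometric isomers: PPh3 mer, NO2 cis; PPh3 mer, NO2 trans; PPh3 fac, NO2 cis.

3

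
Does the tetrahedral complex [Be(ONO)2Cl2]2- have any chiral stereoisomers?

no

All four vertices of a tetrahedron are equivalent and mutually adjacent, so cis/trans isomerism cannot arise.
Only one geometric arrangement is possible.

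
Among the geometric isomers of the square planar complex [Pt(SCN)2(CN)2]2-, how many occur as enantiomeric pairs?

0

A square has two trans pairs of vertices; adjacent vertices are cis.
Systematic placement gives 2 geometric isomers: SCN cis; SCN trans.
Each arrangement has an internal mirror plane or centre of symmetry, so none is chiral.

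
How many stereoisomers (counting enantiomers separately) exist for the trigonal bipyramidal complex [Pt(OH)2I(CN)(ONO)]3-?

10

Systematic enumeration (placing each ligand type in turn and discarding arrangements equivalent by rotation or reflection) gives 7 geometric isomers.
Of these, 3 lack any improper symmetry element and so occur as enantiomeric pairs, giving 7 + 3 = 10 stereoisomers in total.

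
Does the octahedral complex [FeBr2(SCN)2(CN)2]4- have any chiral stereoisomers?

yes

An octahedron has six vertices in three trans pairs; every non-trans pair is cis.
There are 5 geometric isomers: Br trans, SCN trans, CN trans; Br trans, SCN cis, CN cis; Br cis, SCN trans, CN cis; Br cis, SCN cis, CN cis (chiral); Br cis, SCN cis, CN trans.
One of these lacks any improper symmetry element and so occurs as an enantiomeric pair, giving 5 + 1 = 6 stereoisomers in total.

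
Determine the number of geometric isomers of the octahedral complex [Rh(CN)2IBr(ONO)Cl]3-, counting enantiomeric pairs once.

9

In an octahedral complex each vertex has one trans partner and four cis neighbours.
Systematic enumeration (placing each ligand type in turn and discarding arrangements equivalent by rotation or reflection) gives 9 geometric isomers.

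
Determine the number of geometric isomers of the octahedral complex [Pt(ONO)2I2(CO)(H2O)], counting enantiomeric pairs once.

In an octahedral complex each vertex has one trans partner and four cis neighbours.
There are 6 geometric isomers: ONO trans, I trans; ONO cis, I cis (3 arrangements, 2 chiral); ONO trans, I cis; ONO cis, I trans.

6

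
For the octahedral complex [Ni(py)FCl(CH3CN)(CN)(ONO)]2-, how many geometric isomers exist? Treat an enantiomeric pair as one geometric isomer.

15

The six octahedral sites form three mutually perpendicular trans pairs.
Exhaustive case analysis gives 15 geometric isomers.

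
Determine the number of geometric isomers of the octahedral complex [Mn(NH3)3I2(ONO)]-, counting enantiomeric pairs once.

An octahedron has six vertices in three trans pairs; every non-trans pair is cis.
Working through the distinct placements yields 3 geometric isomers: NH3 mer, I trans; NH3 fac, I cis; NH3 mer, I cis.

3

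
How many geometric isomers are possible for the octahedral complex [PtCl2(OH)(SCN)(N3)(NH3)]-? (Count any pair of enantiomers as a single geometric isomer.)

9

In an octahedral complex each vertex has one trans partner and four cis neighbours.
Exhaustive case analysis gives 9 geometric isomers.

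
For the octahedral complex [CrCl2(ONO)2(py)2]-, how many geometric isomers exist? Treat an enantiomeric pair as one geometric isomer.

5

Working through the distinct placements yields 5 geometric isomers: Cl trans, ONO trans, py trans; Cl trans, ONO cis, py cis; Cl cis, ONO cis, py trans; Cl cis, ONO cis, py cis (chiral); Cl cis, ONO trans, py cis.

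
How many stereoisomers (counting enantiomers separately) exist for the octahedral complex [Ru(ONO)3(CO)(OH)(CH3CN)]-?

An octahedron has six vertices in three trans pairs; every non-trans pair is cis.
Working through the distinct placements yields 4 geometric isomers: ONO mer (3 arrangements); ONO fac (chiral).
One of these lacks any improper symmetry element and so occurs as an enantiomeric pair, giving 4 + 1 = 5 stereoisomers in total.

5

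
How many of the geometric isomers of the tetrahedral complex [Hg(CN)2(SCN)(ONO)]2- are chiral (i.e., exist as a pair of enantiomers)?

0

All four vertices of a tetrahedron are equivalent and mutually adjacent, so cis/trans isomerism cannot arise.
Only one geometric arrangement is possible.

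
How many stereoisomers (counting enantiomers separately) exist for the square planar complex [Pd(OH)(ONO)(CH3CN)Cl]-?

3

In a square planar complex each vertex has one trans partner and two cis neighbours.
Working through the distinct placements yields 3 geometric isomers: (CH3CN/OH trans, Cl/ONO trans); (CH3CN/ONO trans, Cl/OH trans); (CH3CN/Cl trans, OH/ONO trans).
Each arrangement has an internal mirror plane or centre of symmetry, so none is chiral.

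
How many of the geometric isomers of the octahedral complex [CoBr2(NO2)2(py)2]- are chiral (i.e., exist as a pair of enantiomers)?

1

Systematic placement gives 5 geometric isomers: Br trans, NO2 trans, py trans; Br trans, NO2 cis, py cis; Br cis, NO2 cis, py trans; Br cis, NO2 cis, py cis (chiral); Br cis, NO2 trans, py cis.
One of these lacks any improper symmetry element and so occurs as an enantiomeric pair, giving 5 + 1 = 6 stereoisomers in total.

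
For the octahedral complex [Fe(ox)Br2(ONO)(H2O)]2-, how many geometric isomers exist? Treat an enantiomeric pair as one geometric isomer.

The six octahedral sites form three mutually perpendicular trans pairs.
Each ox is bidentate and must span two cis positions.
There are 4 geometric isomers: Br trans; Br cis (3 arrangements, 2 chiral).

4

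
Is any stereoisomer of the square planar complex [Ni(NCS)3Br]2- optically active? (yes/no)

A square has two trans pairs of vertices; adjacent vertices are cis.
Only one geometric arrangement is possible.

no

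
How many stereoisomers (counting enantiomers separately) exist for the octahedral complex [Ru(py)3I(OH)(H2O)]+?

An octahedron has six vertices in three trans pairs; every non-trans pair is cis.
Working through the distinct placements yields 4 geometric isomers: py mer (3 arrangements); py fac (chiral).
One of these lacks any improper symmetry element and so occurs as an enantiomeric pair, giving 4 + 1 = 5 stereoisomers in total.

5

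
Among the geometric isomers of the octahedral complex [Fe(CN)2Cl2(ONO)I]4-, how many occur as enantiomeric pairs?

2

An octahedron has six vertices in three trans pairs; every non-trans pair is cis.
Systematic placement gives 6 geometric isomers: CN trans, Cl trans; CN trans, Cl cis; CN cis, Cl cis (3 arrangements, 2 chiral); CN cis, Cl trans.
Of these, 2 lack any improper symmetry element and so occur as enantiomeric pairs, giving 6 + 2 = 8 stereoisomers in total.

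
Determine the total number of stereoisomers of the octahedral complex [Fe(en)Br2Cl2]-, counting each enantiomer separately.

Each en is bidentate and must span two cis positions.
Systematic placement gives 3 geometric isomers: Br trans, Cl cis; Br cis, Cl cis (chiral); Br cis, Cl trans.
One of these lacks any improper symmetry element and so occurs as an enantiomeric pair, giving 3 + 1 = 4 stereoisomers in total.

4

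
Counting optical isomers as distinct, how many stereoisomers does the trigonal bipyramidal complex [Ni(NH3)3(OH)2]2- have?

3

A trigonal bipyramid has two axial and three equatorial sites, which are chemically inequivalent.
The distinct arrangements are (3 in all): OH both equatorial; OH one axial, one equatorial; OH both axial.
Each arrangement has an internal mirror plane or centre of symmetry, so none is chiral.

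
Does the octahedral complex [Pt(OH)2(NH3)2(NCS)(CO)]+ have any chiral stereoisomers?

In an octahedral complex each vertex has one trans partner and four cis neighbours.
There are 6 geometric isomers: OH trans, NH3 trans; OH cis, NH3 cis (3 arrangements, 2 chiral); OH trans, NH3 cis; OH cis, NH3 trans.
Of these, 2 lack any improper symmetry element and so occur as enantiomeric pairs, giving 6 + 2 = 8 stereoisomers in total.

yes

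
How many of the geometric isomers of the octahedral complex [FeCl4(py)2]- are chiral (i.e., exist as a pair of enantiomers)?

The distinct arrangements are (2 in all): py trans; py cis.
Each arrangement has an internal mirror plane or centre of symmetry, so none is chiral.

0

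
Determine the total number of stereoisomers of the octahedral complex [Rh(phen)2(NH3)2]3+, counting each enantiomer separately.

3

An octahedron has six vertices in three trans pairs; every non-trans pair is cis.
Each phen is bidentate and must span two cis positions.
There are 2 geometric isomers: NH3 trans; NH3 cis (chiral).
One of these lacks any improper symmetry element and so occurs as an enantiomeric pair, giving 2 + 1 = 3 stereoisomers in total.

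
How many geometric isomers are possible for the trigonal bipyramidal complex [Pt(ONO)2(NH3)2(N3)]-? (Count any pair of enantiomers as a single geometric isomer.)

5

Placing the ligands in turn and identifying arrangements related by rotation or reflection leaves 5 distinct geometric isomers.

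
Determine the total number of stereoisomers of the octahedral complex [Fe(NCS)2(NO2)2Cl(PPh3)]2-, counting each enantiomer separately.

The six octahedral sites form three mutually perpendicular trans pairs.
The distinct arrangements are (6 in all): NCS cis, NO2 cis (3 arrangements, 2 chiral); NCS cis, NO2 trans; NCS trans, NO2 cis; NCS trans, NO2 trans.
Of these, 2 lack any improper symmetry element and so occur as enantiomeric pairs, giving 6 + 2 = 8 stereoisomers in total.

8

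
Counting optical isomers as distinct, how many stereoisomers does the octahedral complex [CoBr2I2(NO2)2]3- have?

The six octahedral sites form three mutually perpendicular trans pairs.
Working through the distinct placements yields 5 geometric isomers: Br trans, I trans, NO2 trans; Br trans, I cis, NO2 cis; Br cis, I cis, NO2 trans; Br cis, I cis, NO2 cis (chiral); Br cis, I trans, NO2 cis.
One of these lacks any improper symmetry element and so occurs as an enantiomeric pair, giving 5 + 1 = 6 stereoisomers in total.

6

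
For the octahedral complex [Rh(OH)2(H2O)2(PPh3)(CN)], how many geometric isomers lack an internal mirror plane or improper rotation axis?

2

The six octahedral sites form three mutually perpendicular trans pairs.
Systematic placement gives 6 geometric isomers: OH cis, H2O cis (3 arrangements, 2 chiral); OH trans, H2O cis; OH cis, H2O trans; OH trans, H2O trans.
Of these, 2 lack any improper symmetry element and so occur as enantiomeric pairs, giving 6 + 2 = 8 stereoisomers in total.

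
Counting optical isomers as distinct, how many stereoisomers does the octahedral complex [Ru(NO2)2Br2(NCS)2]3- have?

An octahedron has six vertices in three trans pairs; every non-trans pair is cis.
The distinct arrangements are (5 in all): NO2 trans, Br trans, NCS trans; NO2 cis, Br trans, NCS cis; NO2 trans, Br cis, NCS cis; NO2 cis, Br cis, NCS cis (chiral); NO2 cis, Br cis, NCS trans.
One of these lacks any improper symmetry element and so occurs as an enantiomeric pair, giving 5 + 1 = 6 stereoisomers in total.

6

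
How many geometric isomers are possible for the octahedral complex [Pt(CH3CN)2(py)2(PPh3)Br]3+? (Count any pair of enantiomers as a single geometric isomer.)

In an octahedral complex each vertex has one trans partner and four cis neighbours.
There are 6 geometric isomers: CH3CN cis, py trans; CH3CN cis, py cis (3 arrangements, 2 chiral); CH3CN trans, py trans; CH3CN trans, py cis.

6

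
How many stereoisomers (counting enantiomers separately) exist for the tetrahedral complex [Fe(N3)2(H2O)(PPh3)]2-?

1

All four vertices of a tetrahedron are equivalent and mutually adjacent, so cis/trans isomerism cannot arise.
Only one geometric arrangement is possible.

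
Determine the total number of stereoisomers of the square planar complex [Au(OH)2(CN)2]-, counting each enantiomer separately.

In a square planar complex each vertex has one trans partner and two cis neighbours.
There are 2 geometric isomers: OH cis; OH trans.
Each arrangement has an internal mirror plane or centre of symmetry, so none is chiral.

2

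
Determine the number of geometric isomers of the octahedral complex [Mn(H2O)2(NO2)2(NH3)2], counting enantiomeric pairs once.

5

In an octahedral complex each vertex has one trans partner and four cis neighbours.
The distinct arrangements are (5 in all): H2O trans, NO2 trans, NH3 trans; H2O trans, NO2 cis, NH3 cis; H2O cis, NO2 trans, NH3 cis; H2O cis, NO2 cis, NH3 cis (chiral); H2O cis, NO2 cis, NH3 trans.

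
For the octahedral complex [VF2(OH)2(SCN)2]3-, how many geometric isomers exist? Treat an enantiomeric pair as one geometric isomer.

5

Working through the distinct placements yields 5 geometric isomers: F trans, OH trans, SCN trans; F trans, OH cis, SCN cis; F cis, OH cis, SCN trans; F cis, OH cis, SCN cis (chiral); F cis, OH trans, SCN cis.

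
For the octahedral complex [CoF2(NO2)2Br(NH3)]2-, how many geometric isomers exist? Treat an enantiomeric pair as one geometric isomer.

The distinct arrangements are (6 in all): F cis, NO2 trans; F cis, NO2 cis (3 arrangements, 2 chiral); F trans, NO2 trans; F trans, NO2 cis.

6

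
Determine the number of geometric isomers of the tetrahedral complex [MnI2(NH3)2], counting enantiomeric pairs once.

1

In a tetrahedral complex all four positions are equivalent and every pair of ligands is adjacent — there is no cis/trans distinction.
Only one geometric arrangement is possible.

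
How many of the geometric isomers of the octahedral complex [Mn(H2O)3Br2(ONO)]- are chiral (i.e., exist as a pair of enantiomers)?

The six octahedral sites form three mutually perpendicular trans pairs.
Working through the distinct placements yields 3 geometric isomers: H2O mer, Br trans; H2O fac, Br cis; H2O mer, Br cis.
Each arrangement has an internal mirror plane or centre of symmetry, so none is chiral.

0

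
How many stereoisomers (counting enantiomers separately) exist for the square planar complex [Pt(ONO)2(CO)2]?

The distinct arrangements are (2 in all): ONO cis; ONO trans.
Each arrangement has an internal mirror plane or centre of symmetry, so none is chiral.

2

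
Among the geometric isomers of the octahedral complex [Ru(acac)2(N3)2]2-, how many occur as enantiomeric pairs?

Each acac is bidentate and must span two cis positions.
Working through the distinct placements yields 2 geometric isomers: N3 trans; N3 cis (chiral).
One of these lacks any improper symmetry element and so occurs as an enantiomeric pair, giving 2 + 1 = 3 stereoisomers in total.

1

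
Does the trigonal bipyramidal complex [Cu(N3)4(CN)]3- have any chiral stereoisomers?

no

A trigonal bipyramid has two axial and three equatorial sites, which are chemically inequivalent.
There are 2 geometric isomers: CN axial; CN equatorial.
Each arrangement has an internal mirror plane or centre of symmetry, so none is chiral.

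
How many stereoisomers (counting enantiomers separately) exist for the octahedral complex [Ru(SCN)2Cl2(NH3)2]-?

6

In an octahedral complex each vertex has one trans partner and four cis neighbours.
The distinct arrangements are (5 in all): SCN trans, Cl trans, NH3 trans; SCN cis, Cl trans, NH3 cis; SCN trans, Cl cis, NH3 cis; SCN cis, Cl cis, NH3 cis (chiral); SCN cis, Cl cis, NH3 trans.
One of these lacks any improper symmetry element and so occurs as an enantiomeric pair, giving 5 + 1 = 6 stereoisomers in total.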